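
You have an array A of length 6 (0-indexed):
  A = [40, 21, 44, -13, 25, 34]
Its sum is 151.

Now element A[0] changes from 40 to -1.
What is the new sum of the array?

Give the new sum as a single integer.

Old value at index 0: 40
New value at index 0: -1
Delta = -1 - 40 = -41
New sum = old_sum + delta = 151 + (-41) = 110

Answer: 110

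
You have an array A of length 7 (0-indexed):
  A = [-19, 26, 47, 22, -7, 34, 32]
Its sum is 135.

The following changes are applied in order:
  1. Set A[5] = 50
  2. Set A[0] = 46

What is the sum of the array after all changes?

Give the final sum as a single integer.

Initial sum: 135
Change 1: A[5] 34 -> 50, delta = 16, sum = 151
Change 2: A[0] -19 -> 46, delta = 65, sum = 216

Answer: 216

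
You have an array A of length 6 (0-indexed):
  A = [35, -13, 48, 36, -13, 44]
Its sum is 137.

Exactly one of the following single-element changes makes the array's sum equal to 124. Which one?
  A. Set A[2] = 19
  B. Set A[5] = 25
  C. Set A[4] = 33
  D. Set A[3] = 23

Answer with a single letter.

Option A: A[2] 48->19, delta=-29, new_sum=137+(-29)=108
Option B: A[5] 44->25, delta=-19, new_sum=137+(-19)=118
Option C: A[4] -13->33, delta=46, new_sum=137+(46)=183
Option D: A[3] 36->23, delta=-13, new_sum=137+(-13)=124 <-- matches target

Answer: D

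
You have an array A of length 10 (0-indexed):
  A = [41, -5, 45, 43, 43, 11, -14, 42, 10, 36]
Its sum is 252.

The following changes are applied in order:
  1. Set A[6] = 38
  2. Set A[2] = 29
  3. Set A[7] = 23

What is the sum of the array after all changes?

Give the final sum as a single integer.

Initial sum: 252
Change 1: A[6] -14 -> 38, delta = 52, sum = 304
Change 2: A[2] 45 -> 29, delta = -16, sum = 288
Change 3: A[7] 42 -> 23, delta = -19, sum = 269

Answer: 269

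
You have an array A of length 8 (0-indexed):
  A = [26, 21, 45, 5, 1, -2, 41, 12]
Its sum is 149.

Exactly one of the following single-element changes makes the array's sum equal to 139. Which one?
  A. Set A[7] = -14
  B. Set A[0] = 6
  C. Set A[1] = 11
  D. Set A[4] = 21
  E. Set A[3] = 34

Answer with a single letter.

Answer: C

Derivation:
Option A: A[7] 12->-14, delta=-26, new_sum=149+(-26)=123
Option B: A[0] 26->6, delta=-20, new_sum=149+(-20)=129
Option C: A[1] 21->11, delta=-10, new_sum=149+(-10)=139 <-- matches target
Option D: A[4] 1->21, delta=20, new_sum=149+(20)=169
Option E: A[3] 5->34, delta=29, new_sum=149+(29)=178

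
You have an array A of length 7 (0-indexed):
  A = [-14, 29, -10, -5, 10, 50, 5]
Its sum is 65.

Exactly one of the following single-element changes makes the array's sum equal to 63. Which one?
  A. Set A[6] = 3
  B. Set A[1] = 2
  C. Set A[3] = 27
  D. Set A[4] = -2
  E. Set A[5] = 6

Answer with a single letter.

Answer: A

Derivation:
Option A: A[6] 5->3, delta=-2, new_sum=65+(-2)=63 <-- matches target
Option B: A[1] 29->2, delta=-27, new_sum=65+(-27)=38
Option C: A[3] -5->27, delta=32, new_sum=65+(32)=97
Option D: A[4] 10->-2, delta=-12, new_sum=65+(-12)=53
Option E: A[5] 50->6, delta=-44, new_sum=65+(-44)=21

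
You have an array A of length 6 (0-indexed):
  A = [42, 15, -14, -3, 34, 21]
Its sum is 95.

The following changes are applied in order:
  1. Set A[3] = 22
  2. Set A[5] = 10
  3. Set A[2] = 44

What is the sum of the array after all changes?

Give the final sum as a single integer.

Answer: 167

Derivation:
Initial sum: 95
Change 1: A[3] -3 -> 22, delta = 25, sum = 120
Change 2: A[5] 21 -> 10, delta = -11, sum = 109
Change 3: A[2] -14 -> 44, delta = 58, sum = 167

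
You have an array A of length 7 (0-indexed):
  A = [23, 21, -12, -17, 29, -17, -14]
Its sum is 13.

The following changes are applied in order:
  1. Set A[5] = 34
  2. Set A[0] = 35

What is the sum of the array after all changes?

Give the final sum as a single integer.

Answer: 76

Derivation:
Initial sum: 13
Change 1: A[5] -17 -> 34, delta = 51, sum = 64
Change 2: A[0] 23 -> 35, delta = 12, sum = 76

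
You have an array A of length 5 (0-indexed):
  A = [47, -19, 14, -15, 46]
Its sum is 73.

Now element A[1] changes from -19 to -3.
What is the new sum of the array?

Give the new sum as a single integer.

Answer: 89

Derivation:
Old value at index 1: -19
New value at index 1: -3
Delta = -3 - -19 = 16
New sum = old_sum + delta = 73 + (16) = 89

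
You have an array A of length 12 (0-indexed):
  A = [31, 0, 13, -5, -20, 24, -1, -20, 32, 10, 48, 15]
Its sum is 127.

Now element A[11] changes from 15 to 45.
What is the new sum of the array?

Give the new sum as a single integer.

Old value at index 11: 15
New value at index 11: 45
Delta = 45 - 15 = 30
New sum = old_sum + delta = 127 + (30) = 157

Answer: 157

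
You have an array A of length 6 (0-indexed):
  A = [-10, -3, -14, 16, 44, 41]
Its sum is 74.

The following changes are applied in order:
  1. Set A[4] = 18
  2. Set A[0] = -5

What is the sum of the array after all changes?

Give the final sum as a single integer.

Initial sum: 74
Change 1: A[4] 44 -> 18, delta = -26, sum = 48
Change 2: A[0] -10 -> -5, delta = 5, sum = 53

Answer: 53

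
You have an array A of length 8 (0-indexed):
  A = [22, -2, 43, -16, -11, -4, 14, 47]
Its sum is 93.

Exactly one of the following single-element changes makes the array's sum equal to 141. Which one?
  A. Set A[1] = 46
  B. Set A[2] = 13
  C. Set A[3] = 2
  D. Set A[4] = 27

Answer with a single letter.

Answer: A

Derivation:
Option A: A[1] -2->46, delta=48, new_sum=93+(48)=141 <-- matches target
Option B: A[2] 43->13, delta=-30, new_sum=93+(-30)=63
Option C: A[3] -16->2, delta=18, new_sum=93+(18)=111
Option D: A[4] -11->27, delta=38, new_sum=93+(38)=131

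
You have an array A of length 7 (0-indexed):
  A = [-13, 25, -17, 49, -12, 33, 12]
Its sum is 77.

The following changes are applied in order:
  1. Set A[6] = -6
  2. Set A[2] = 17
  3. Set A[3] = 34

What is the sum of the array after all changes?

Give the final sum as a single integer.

Initial sum: 77
Change 1: A[6] 12 -> -6, delta = -18, sum = 59
Change 2: A[2] -17 -> 17, delta = 34, sum = 93
Change 3: A[3] 49 -> 34, delta = -15, sum = 78

Answer: 78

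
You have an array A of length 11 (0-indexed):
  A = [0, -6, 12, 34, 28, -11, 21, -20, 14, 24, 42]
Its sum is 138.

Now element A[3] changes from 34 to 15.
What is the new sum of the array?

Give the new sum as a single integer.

Answer: 119

Derivation:
Old value at index 3: 34
New value at index 3: 15
Delta = 15 - 34 = -19
New sum = old_sum + delta = 138 + (-19) = 119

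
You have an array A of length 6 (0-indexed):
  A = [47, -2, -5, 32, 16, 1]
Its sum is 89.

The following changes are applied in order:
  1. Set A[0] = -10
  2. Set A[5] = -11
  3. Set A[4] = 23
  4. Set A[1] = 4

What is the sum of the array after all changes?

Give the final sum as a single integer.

Initial sum: 89
Change 1: A[0] 47 -> -10, delta = -57, sum = 32
Change 2: A[5] 1 -> -11, delta = -12, sum = 20
Change 3: A[4] 16 -> 23, delta = 7, sum = 27
Change 4: A[1] -2 -> 4, delta = 6, sum = 33

Answer: 33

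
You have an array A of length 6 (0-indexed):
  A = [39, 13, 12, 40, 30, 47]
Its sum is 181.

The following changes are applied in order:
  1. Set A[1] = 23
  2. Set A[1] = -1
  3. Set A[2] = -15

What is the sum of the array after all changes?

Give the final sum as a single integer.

Initial sum: 181
Change 1: A[1] 13 -> 23, delta = 10, sum = 191
Change 2: A[1] 23 -> -1, delta = -24, sum = 167
Change 3: A[2] 12 -> -15, delta = -27, sum = 140

Answer: 140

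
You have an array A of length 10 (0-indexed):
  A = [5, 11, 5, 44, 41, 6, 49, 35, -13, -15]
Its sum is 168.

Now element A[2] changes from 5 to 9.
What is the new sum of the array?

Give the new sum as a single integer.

Old value at index 2: 5
New value at index 2: 9
Delta = 9 - 5 = 4
New sum = old_sum + delta = 168 + (4) = 172

Answer: 172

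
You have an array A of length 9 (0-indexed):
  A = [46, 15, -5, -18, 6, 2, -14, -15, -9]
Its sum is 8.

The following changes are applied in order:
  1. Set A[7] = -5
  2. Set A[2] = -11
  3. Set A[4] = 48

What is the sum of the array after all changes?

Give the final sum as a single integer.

Answer: 54

Derivation:
Initial sum: 8
Change 1: A[7] -15 -> -5, delta = 10, sum = 18
Change 2: A[2] -5 -> -11, delta = -6, sum = 12
Change 3: A[4] 6 -> 48, delta = 42, sum = 54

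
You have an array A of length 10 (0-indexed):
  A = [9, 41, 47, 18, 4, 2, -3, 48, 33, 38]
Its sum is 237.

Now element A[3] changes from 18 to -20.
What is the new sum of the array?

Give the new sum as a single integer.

Old value at index 3: 18
New value at index 3: -20
Delta = -20 - 18 = -38
New sum = old_sum + delta = 237 + (-38) = 199

Answer: 199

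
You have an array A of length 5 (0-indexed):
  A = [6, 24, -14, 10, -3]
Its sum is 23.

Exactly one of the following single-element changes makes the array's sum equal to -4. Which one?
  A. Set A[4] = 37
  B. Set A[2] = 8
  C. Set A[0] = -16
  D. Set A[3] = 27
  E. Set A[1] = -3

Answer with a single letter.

Option A: A[4] -3->37, delta=40, new_sum=23+(40)=63
Option B: A[2] -14->8, delta=22, new_sum=23+(22)=45
Option C: A[0] 6->-16, delta=-22, new_sum=23+(-22)=1
Option D: A[3] 10->27, delta=17, new_sum=23+(17)=40
Option E: A[1] 24->-3, delta=-27, new_sum=23+(-27)=-4 <-- matches target

Answer: E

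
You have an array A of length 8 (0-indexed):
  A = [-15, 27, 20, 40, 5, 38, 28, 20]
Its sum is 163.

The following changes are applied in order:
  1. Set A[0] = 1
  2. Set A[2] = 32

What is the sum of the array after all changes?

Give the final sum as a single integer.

Initial sum: 163
Change 1: A[0] -15 -> 1, delta = 16, sum = 179
Change 2: A[2] 20 -> 32, delta = 12, sum = 191

Answer: 191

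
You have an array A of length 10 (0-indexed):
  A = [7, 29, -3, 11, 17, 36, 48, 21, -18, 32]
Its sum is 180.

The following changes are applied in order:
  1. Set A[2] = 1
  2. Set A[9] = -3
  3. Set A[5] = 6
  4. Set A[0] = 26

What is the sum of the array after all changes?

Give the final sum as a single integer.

Answer: 138

Derivation:
Initial sum: 180
Change 1: A[2] -3 -> 1, delta = 4, sum = 184
Change 2: A[9] 32 -> -3, delta = -35, sum = 149
Change 3: A[5] 36 -> 6, delta = -30, sum = 119
Change 4: A[0] 7 -> 26, delta = 19, sum = 138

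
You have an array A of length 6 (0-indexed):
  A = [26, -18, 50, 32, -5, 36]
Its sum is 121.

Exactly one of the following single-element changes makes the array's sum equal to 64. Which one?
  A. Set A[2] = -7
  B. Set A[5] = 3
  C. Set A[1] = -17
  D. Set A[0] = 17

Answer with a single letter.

Answer: A

Derivation:
Option A: A[2] 50->-7, delta=-57, new_sum=121+(-57)=64 <-- matches target
Option B: A[5] 36->3, delta=-33, new_sum=121+(-33)=88
Option C: A[1] -18->-17, delta=1, new_sum=121+(1)=122
Option D: A[0] 26->17, delta=-9, new_sum=121+(-9)=112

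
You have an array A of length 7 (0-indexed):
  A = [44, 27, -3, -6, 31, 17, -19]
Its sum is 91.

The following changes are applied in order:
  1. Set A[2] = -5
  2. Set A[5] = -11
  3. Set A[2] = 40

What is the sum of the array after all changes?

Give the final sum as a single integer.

Answer: 106

Derivation:
Initial sum: 91
Change 1: A[2] -3 -> -5, delta = -2, sum = 89
Change 2: A[5] 17 -> -11, delta = -28, sum = 61
Change 3: A[2] -5 -> 40, delta = 45, sum = 106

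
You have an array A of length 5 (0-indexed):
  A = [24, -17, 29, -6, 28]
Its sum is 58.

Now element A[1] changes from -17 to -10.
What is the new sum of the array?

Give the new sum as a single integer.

Answer: 65

Derivation:
Old value at index 1: -17
New value at index 1: -10
Delta = -10 - -17 = 7
New sum = old_sum + delta = 58 + (7) = 65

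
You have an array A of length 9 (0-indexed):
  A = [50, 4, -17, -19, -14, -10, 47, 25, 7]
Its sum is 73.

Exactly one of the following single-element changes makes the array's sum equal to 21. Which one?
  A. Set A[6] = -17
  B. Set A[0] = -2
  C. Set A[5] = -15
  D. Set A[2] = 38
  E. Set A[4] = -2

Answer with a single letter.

Option A: A[6] 47->-17, delta=-64, new_sum=73+(-64)=9
Option B: A[0] 50->-2, delta=-52, new_sum=73+(-52)=21 <-- matches target
Option C: A[5] -10->-15, delta=-5, new_sum=73+(-5)=68
Option D: A[2] -17->38, delta=55, new_sum=73+(55)=128
Option E: A[4] -14->-2, delta=12, new_sum=73+(12)=85

Answer: B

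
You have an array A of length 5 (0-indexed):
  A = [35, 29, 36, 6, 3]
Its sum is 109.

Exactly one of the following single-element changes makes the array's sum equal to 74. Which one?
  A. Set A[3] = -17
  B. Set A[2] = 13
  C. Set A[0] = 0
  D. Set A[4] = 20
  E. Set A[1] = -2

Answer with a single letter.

Option A: A[3] 6->-17, delta=-23, new_sum=109+(-23)=86
Option B: A[2] 36->13, delta=-23, new_sum=109+(-23)=86
Option C: A[0] 35->0, delta=-35, new_sum=109+(-35)=74 <-- matches target
Option D: A[4] 3->20, delta=17, new_sum=109+(17)=126
Option E: A[1] 29->-2, delta=-31, new_sum=109+(-31)=78

Answer: C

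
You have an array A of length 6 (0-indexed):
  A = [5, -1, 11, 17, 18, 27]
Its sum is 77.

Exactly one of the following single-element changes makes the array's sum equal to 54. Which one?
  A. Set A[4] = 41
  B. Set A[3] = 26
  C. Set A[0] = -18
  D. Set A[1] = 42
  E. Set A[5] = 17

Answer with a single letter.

Answer: C

Derivation:
Option A: A[4] 18->41, delta=23, new_sum=77+(23)=100
Option B: A[3] 17->26, delta=9, new_sum=77+(9)=86
Option C: A[0] 5->-18, delta=-23, new_sum=77+(-23)=54 <-- matches target
Option D: A[1] -1->42, delta=43, new_sum=77+(43)=120
Option E: A[5] 27->17, delta=-10, new_sum=77+(-10)=67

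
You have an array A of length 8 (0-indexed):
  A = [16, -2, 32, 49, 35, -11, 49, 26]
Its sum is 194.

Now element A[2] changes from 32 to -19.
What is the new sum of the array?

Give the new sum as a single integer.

Old value at index 2: 32
New value at index 2: -19
Delta = -19 - 32 = -51
New sum = old_sum + delta = 194 + (-51) = 143

Answer: 143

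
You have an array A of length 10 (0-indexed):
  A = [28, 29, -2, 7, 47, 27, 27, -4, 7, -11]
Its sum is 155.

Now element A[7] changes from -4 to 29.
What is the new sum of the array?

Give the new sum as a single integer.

Answer: 188

Derivation:
Old value at index 7: -4
New value at index 7: 29
Delta = 29 - -4 = 33
New sum = old_sum + delta = 155 + (33) = 188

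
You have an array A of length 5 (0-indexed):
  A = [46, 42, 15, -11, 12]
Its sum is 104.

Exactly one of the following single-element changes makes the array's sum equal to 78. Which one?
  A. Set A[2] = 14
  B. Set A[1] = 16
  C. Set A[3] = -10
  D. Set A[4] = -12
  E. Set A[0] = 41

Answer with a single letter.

Option A: A[2] 15->14, delta=-1, new_sum=104+(-1)=103
Option B: A[1] 42->16, delta=-26, new_sum=104+(-26)=78 <-- matches target
Option C: A[3] -11->-10, delta=1, new_sum=104+(1)=105
Option D: A[4] 12->-12, delta=-24, new_sum=104+(-24)=80
Option E: A[0] 46->41, delta=-5, new_sum=104+(-5)=99

Answer: B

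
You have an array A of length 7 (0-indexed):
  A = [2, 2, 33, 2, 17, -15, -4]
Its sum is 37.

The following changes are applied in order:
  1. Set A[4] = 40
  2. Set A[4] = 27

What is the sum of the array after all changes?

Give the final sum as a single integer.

Initial sum: 37
Change 1: A[4] 17 -> 40, delta = 23, sum = 60
Change 2: A[4] 40 -> 27, delta = -13, sum = 47

Answer: 47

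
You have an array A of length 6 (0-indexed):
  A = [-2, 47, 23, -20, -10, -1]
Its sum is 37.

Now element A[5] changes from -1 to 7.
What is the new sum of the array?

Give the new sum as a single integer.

Answer: 45

Derivation:
Old value at index 5: -1
New value at index 5: 7
Delta = 7 - -1 = 8
New sum = old_sum + delta = 37 + (8) = 45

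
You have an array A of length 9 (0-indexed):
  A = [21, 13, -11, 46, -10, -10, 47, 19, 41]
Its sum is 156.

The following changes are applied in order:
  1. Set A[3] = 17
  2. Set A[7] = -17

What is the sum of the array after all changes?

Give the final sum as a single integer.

Initial sum: 156
Change 1: A[3] 46 -> 17, delta = -29, sum = 127
Change 2: A[7] 19 -> -17, delta = -36, sum = 91

Answer: 91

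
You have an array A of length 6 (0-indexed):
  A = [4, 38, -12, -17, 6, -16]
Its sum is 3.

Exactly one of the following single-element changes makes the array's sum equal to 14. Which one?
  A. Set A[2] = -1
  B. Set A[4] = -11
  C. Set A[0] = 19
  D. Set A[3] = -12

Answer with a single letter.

Answer: A

Derivation:
Option A: A[2] -12->-1, delta=11, new_sum=3+(11)=14 <-- matches target
Option B: A[4] 6->-11, delta=-17, new_sum=3+(-17)=-14
Option C: A[0] 4->19, delta=15, new_sum=3+(15)=18
Option D: A[3] -17->-12, delta=5, new_sum=3+(5)=8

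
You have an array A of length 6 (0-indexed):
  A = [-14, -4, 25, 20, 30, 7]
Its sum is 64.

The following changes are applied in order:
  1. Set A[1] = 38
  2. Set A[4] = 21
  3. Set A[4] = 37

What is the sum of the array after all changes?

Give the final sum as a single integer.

Answer: 113

Derivation:
Initial sum: 64
Change 1: A[1] -4 -> 38, delta = 42, sum = 106
Change 2: A[4] 30 -> 21, delta = -9, sum = 97
Change 3: A[4] 21 -> 37, delta = 16, sum = 113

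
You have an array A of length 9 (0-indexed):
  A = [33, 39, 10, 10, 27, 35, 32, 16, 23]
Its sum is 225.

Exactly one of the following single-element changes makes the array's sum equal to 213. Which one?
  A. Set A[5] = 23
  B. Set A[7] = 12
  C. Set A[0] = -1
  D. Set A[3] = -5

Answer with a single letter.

Answer: A

Derivation:
Option A: A[5] 35->23, delta=-12, new_sum=225+(-12)=213 <-- matches target
Option B: A[7] 16->12, delta=-4, new_sum=225+(-4)=221
Option C: A[0] 33->-1, delta=-34, new_sum=225+(-34)=191
Option D: A[3] 10->-5, delta=-15, new_sum=225+(-15)=210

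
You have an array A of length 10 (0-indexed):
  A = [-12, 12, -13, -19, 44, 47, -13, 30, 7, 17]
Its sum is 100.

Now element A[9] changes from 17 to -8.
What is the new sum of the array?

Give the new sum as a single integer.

Answer: 75

Derivation:
Old value at index 9: 17
New value at index 9: -8
Delta = -8 - 17 = -25
New sum = old_sum + delta = 100 + (-25) = 75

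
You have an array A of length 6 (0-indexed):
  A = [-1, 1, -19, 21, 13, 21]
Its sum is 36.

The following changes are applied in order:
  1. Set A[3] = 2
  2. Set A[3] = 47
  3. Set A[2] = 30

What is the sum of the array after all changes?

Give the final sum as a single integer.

Initial sum: 36
Change 1: A[3] 21 -> 2, delta = -19, sum = 17
Change 2: A[3] 2 -> 47, delta = 45, sum = 62
Change 3: A[2] -19 -> 30, delta = 49, sum = 111

Answer: 111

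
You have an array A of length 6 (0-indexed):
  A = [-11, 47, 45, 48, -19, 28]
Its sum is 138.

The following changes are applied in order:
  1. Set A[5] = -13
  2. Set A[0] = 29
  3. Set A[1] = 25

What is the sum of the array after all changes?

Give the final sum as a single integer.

Answer: 115

Derivation:
Initial sum: 138
Change 1: A[5] 28 -> -13, delta = -41, sum = 97
Change 2: A[0] -11 -> 29, delta = 40, sum = 137
Change 3: A[1] 47 -> 25, delta = -22, sum = 115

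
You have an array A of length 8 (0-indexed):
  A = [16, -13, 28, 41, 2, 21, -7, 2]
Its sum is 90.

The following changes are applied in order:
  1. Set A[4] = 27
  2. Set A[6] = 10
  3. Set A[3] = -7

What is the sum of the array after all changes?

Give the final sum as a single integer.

Answer: 84

Derivation:
Initial sum: 90
Change 1: A[4] 2 -> 27, delta = 25, sum = 115
Change 2: A[6] -7 -> 10, delta = 17, sum = 132
Change 3: A[3] 41 -> -7, delta = -48, sum = 84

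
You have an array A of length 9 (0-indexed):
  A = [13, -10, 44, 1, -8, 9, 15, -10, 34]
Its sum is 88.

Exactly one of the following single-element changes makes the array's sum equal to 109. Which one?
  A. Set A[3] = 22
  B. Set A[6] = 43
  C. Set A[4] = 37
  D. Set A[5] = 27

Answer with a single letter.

Option A: A[3] 1->22, delta=21, new_sum=88+(21)=109 <-- matches target
Option B: A[6] 15->43, delta=28, new_sum=88+(28)=116
Option C: A[4] -8->37, delta=45, new_sum=88+(45)=133
Option D: A[5] 9->27, delta=18, new_sum=88+(18)=106

Answer: A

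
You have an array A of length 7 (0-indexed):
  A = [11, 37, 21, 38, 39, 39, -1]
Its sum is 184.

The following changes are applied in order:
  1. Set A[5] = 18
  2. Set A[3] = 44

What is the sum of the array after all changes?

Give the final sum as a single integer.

Answer: 169

Derivation:
Initial sum: 184
Change 1: A[5] 39 -> 18, delta = -21, sum = 163
Change 2: A[3] 38 -> 44, delta = 6, sum = 169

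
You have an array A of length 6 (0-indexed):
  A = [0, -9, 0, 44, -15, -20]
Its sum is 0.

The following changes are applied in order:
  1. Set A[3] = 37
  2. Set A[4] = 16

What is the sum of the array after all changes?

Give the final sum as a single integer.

Answer: 24

Derivation:
Initial sum: 0
Change 1: A[3] 44 -> 37, delta = -7, sum = -7
Change 2: A[4] -15 -> 16, delta = 31, sum = 24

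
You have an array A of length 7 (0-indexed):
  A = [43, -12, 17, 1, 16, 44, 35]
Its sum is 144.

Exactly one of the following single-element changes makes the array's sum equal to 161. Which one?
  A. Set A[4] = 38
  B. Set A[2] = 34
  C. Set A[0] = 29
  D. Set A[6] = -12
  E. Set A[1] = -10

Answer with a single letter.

Answer: B

Derivation:
Option A: A[4] 16->38, delta=22, new_sum=144+(22)=166
Option B: A[2] 17->34, delta=17, new_sum=144+(17)=161 <-- matches target
Option C: A[0] 43->29, delta=-14, new_sum=144+(-14)=130
Option D: A[6] 35->-12, delta=-47, new_sum=144+(-47)=97
Option E: A[1] -12->-10, delta=2, new_sum=144+(2)=146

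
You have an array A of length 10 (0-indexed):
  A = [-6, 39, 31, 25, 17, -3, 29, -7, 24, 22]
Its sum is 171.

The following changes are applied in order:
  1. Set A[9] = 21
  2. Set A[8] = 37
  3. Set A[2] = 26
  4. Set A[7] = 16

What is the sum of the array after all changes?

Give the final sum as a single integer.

Answer: 201

Derivation:
Initial sum: 171
Change 1: A[9] 22 -> 21, delta = -1, sum = 170
Change 2: A[8] 24 -> 37, delta = 13, sum = 183
Change 3: A[2] 31 -> 26, delta = -5, sum = 178
Change 4: A[7] -7 -> 16, delta = 23, sum = 201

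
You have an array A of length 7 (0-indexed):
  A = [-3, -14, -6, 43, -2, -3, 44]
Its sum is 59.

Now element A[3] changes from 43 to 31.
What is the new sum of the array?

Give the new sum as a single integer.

Old value at index 3: 43
New value at index 3: 31
Delta = 31 - 43 = -12
New sum = old_sum + delta = 59 + (-12) = 47

Answer: 47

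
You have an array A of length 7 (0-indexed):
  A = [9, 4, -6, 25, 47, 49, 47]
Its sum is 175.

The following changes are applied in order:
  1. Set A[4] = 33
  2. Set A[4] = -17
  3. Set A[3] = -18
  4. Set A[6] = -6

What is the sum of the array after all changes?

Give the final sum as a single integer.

Initial sum: 175
Change 1: A[4] 47 -> 33, delta = -14, sum = 161
Change 2: A[4] 33 -> -17, delta = -50, sum = 111
Change 3: A[3] 25 -> -18, delta = -43, sum = 68
Change 4: A[6] 47 -> -6, delta = -53, sum = 15

Answer: 15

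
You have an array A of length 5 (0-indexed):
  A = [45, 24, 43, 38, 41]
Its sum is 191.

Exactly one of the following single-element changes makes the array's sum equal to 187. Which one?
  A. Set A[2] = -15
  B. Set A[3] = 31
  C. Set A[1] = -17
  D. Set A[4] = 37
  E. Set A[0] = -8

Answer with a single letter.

Option A: A[2] 43->-15, delta=-58, new_sum=191+(-58)=133
Option B: A[3] 38->31, delta=-7, new_sum=191+(-7)=184
Option C: A[1] 24->-17, delta=-41, new_sum=191+(-41)=150
Option D: A[4] 41->37, delta=-4, new_sum=191+(-4)=187 <-- matches target
Option E: A[0] 45->-8, delta=-53, new_sum=191+(-53)=138

Answer: D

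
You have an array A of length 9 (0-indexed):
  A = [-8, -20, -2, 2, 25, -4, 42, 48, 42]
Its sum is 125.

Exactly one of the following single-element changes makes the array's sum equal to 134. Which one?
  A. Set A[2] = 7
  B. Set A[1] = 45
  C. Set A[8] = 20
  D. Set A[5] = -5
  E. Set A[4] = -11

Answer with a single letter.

Answer: A

Derivation:
Option A: A[2] -2->7, delta=9, new_sum=125+(9)=134 <-- matches target
Option B: A[1] -20->45, delta=65, new_sum=125+(65)=190
Option C: A[8] 42->20, delta=-22, new_sum=125+(-22)=103
Option D: A[5] -4->-5, delta=-1, new_sum=125+(-1)=124
Option E: A[4] 25->-11, delta=-36, new_sum=125+(-36)=89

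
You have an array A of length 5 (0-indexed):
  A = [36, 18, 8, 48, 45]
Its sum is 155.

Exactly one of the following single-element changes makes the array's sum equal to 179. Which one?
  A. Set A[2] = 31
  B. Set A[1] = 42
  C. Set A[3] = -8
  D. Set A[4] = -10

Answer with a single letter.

Answer: B

Derivation:
Option A: A[2] 8->31, delta=23, new_sum=155+(23)=178
Option B: A[1] 18->42, delta=24, new_sum=155+(24)=179 <-- matches target
Option C: A[3] 48->-8, delta=-56, new_sum=155+(-56)=99
Option D: A[4] 45->-10, delta=-55, new_sum=155+(-55)=100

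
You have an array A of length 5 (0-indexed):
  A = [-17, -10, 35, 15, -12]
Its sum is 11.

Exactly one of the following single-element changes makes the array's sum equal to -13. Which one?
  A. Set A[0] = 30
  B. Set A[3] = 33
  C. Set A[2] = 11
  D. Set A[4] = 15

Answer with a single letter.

Answer: C

Derivation:
Option A: A[0] -17->30, delta=47, new_sum=11+(47)=58
Option B: A[3] 15->33, delta=18, new_sum=11+(18)=29
Option C: A[2] 35->11, delta=-24, new_sum=11+(-24)=-13 <-- matches target
Option D: A[4] -12->15, delta=27, new_sum=11+(27)=38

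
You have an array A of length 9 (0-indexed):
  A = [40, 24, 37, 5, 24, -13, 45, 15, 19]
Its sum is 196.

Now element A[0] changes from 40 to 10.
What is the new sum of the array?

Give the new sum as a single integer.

Answer: 166

Derivation:
Old value at index 0: 40
New value at index 0: 10
Delta = 10 - 40 = -30
New sum = old_sum + delta = 196 + (-30) = 166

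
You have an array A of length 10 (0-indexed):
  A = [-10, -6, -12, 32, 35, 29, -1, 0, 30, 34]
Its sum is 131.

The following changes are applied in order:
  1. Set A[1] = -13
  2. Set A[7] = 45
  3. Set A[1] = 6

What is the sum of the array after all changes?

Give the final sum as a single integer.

Initial sum: 131
Change 1: A[1] -6 -> -13, delta = -7, sum = 124
Change 2: A[7] 0 -> 45, delta = 45, sum = 169
Change 3: A[1] -13 -> 6, delta = 19, sum = 188

Answer: 188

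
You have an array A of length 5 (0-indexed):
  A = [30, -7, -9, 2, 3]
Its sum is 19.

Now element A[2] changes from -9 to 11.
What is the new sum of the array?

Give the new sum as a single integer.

Old value at index 2: -9
New value at index 2: 11
Delta = 11 - -9 = 20
New sum = old_sum + delta = 19 + (20) = 39

Answer: 39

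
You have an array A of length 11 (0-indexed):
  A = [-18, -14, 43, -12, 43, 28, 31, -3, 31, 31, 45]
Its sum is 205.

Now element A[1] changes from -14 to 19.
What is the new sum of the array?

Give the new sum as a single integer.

Answer: 238

Derivation:
Old value at index 1: -14
New value at index 1: 19
Delta = 19 - -14 = 33
New sum = old_sum + delta = 205 + (33) = 238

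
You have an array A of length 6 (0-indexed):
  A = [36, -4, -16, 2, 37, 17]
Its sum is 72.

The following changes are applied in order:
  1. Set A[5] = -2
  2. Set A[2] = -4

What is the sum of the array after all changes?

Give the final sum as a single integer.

Answer: 65

Derivation:
Initial sum: 72
Change 1: A[5] 17 -> -2, delta = -19, sum = 53
Change 2: A[2] -16 -> -4, delta = 12, sum = 65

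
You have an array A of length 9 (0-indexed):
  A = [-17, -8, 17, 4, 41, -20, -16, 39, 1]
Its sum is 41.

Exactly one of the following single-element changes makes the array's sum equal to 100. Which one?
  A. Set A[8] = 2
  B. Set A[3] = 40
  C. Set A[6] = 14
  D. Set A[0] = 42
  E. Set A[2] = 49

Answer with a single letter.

Option A: A[8] 1->2, delta=1, new_sum=41+(1)=42
Option B: A[3] 4->40, delta=36, new_sum=41+(36)=77
Option C: A[6] -16->14, delta=30, new_sum=41+(30)=71
Option D: A[0] -17->42, delta=59, new_sum=41+(59)=100 <-- matches target
Option E: A[2] 17->49, delta=32, new_sum=41+(32)=73

Answer: D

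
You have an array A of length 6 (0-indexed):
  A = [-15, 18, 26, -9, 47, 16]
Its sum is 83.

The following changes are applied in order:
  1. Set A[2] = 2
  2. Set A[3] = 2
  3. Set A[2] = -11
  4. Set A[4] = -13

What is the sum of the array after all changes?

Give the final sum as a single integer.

Answer: -3

Derivation:
Initial sum: 83
Change 1: A[2] 26 -> 2, delta = -24, sum = 59
Change 2: A[3] -9 -> 2, delta = 11, sum = 70
Change 3: A[2] 2 -> -11, delta = -13, sum = 57
Change 4: A[4] 47 -> -13, delta = -60, sum = -3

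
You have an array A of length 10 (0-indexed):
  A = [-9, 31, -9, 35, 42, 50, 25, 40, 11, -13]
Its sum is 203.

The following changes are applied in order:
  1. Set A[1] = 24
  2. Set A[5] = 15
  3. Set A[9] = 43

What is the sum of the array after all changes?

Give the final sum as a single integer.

Answer: 217

Derivation:
Initial sum: 203
Change 1: A[1] 31 -> 24, delta = -7, sum = 196
Change 2: A[5] 50 -> 15, delta = -35, sum = 161
Change 3: A[9] -13 -> 43, delta = 56, sum = 217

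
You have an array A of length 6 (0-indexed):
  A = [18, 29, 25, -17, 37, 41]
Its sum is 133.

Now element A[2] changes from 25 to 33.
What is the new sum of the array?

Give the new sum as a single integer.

Answer: 141

Derivation:
Old value at index 2: 25
New value at index 2: 33
Delta = 33 - 25 = 8
New sum = old_sum + delta = 133 + (8) = 141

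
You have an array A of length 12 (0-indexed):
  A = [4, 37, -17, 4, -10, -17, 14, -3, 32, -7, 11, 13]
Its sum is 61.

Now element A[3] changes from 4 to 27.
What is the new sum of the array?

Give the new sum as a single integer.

Old value at index 3: 4
New value at index 3: 27
Delta = 27 - 4 = 23
New sum = old_sum + delta = 61 + (23) = 84

Answer: 84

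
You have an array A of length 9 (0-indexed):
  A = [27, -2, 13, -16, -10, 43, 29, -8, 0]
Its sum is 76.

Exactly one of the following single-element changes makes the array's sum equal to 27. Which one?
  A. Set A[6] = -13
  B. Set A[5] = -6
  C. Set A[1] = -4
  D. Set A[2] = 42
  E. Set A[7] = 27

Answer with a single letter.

Answer: B

Derivation:
Option A: A[6] 29->-13, delta=-42, new_sum=76+(-42)=34
Option B: A[5] 43->-6, delta=-49, new_sum=76+(-49)=27 <-- matches target
Option C: A[1] -2->-4, delta=-2, new_sum=76+(-2)=74
Option D: A[2] 13->42, delta=29, new_sum=76+(29)=105
Option E: A[7] -8->27, delta=35, new_sum=76+(35)=111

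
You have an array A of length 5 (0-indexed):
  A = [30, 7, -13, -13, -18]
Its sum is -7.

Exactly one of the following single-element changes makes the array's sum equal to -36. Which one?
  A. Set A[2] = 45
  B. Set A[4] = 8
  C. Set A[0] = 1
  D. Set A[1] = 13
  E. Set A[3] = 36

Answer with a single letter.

Option A: A[2] -13->45, delta=58, new_sum=-7+(58)=51
Option B: A[4] -18->8, delta=26, new_sum=-7+(26)=19
Option C: A[0] 30->1, delta=-29, new_sum=-7+(-29)=-36 <-- matches target
Option D: A[1] 7->13, delta=6, new_sum=-7+(6)=-1
Option E: A[3] -13->36, delta=49, new_sum=-7+(49)=42

Answer: C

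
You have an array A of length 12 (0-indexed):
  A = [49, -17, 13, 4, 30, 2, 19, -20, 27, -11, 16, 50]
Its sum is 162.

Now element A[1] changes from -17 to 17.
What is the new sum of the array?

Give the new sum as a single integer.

Answer: 196

Derivation:
Old value at index 1: -17
New value at index 1: 17
Delta = 17 - -17 = 34
New sum = old_sum + delta = 162 + (34) = 196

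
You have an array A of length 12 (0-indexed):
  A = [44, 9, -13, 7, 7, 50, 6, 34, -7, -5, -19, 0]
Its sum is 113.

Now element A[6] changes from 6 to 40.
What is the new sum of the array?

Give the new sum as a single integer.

Old value at index 6: 6
New value at index 6: 40
Delta = 40 - 6 = 34
New sum = old_sum + delta = 113 + (34) = 147

Answer: 147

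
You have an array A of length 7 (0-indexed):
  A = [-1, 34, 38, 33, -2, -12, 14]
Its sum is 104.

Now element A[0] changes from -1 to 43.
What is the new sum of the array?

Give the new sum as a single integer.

Old value at index 0: -1
New value at index 0: 43
Delta = 43 - -1 = 44
New sum = old_sum + delta = 104 + (44) = 148

Answer: 148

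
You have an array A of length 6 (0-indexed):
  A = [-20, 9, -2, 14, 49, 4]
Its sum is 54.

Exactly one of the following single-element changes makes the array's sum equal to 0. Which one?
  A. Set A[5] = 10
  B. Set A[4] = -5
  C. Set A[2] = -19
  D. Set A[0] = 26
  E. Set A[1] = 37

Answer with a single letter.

Option A: A[5] 4->10, delta=6, new_sum=54+(6)=60
Option B: A[4] 49->-5, delta=-54, new_sum=54+(-54)=0 <-- matches target
Option C: A[2] -2->-19, delta=-17, new_sum=54+(-17)=37
Option D: A[0] -20->26, delta=46, new_sum=54+(46)=100
Option E: A[1] 9->37, delta=28, new_sum=54+(28)=82

Answer: B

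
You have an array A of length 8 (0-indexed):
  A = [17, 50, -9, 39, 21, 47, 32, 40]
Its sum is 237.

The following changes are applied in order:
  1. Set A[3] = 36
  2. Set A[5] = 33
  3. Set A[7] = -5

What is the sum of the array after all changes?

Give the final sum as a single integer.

Answer: 175

Derivation:
Initial sum: 237
Change 1: A[3] 39 -> 36, delta = -3, sum = 234
Change 2: A[5] 47 -> 33, delta = -14, sum = 220
Change 3: A[7] 40 -> -5, delta = -45, sum = 175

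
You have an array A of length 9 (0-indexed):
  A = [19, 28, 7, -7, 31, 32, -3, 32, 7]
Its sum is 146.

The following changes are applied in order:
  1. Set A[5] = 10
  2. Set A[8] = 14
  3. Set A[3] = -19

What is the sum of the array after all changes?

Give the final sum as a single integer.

Initial sum: 146
Change 1: A[5] 32 -> 10, delta = -22, sum = 124
Change 2: A[8] 7 -> 14, delta = 7, sum = 131
Change 3: A[3] -7 -> -19, delta = -12, sum = 119

Answer: 119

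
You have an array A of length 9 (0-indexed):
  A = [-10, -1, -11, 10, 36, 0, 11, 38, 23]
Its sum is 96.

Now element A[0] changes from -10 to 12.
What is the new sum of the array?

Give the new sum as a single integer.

Old value at index 0: -10
New value at index 0: 12
Delta = 12 - -10 = 22
New sum = old_sum + delta = 96 + (22) = 118

Answer: 118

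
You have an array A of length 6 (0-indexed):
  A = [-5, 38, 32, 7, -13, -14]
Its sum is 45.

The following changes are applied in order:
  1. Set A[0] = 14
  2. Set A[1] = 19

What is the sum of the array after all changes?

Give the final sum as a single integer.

Initial sum: 45
Change 1: A[0] -5 -> 14, delta = 19, sum = 64
Change 2: A[1] 38 -> 19, delta = -19, sum = 45

Answer: 45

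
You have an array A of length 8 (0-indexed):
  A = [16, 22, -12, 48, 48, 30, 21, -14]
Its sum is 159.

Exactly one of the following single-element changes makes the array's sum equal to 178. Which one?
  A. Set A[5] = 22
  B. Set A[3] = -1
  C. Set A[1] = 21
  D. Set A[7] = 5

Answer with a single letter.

Option A: A[5] 30->22, delta=-8, new_sum=159+(-8)=151
Option B: A[3] 48->-1, delta=-49, new_sum=159+(-49)=110
Option C: A[1] 22->21, delta=-1, new_sum=159+(-1)=158
Option D: A[7] -14->5, delta=19, new_sum=159+(19)=178 <-- matches target

Answer: D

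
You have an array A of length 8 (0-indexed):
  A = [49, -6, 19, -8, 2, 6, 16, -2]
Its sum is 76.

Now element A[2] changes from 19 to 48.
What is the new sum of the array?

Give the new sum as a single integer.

Old value at index 2: 19
New value at index 2: 48
Delta = 48 - 19 = 29
New sum = old_sum + delta = 76 + (29) = 105

Answer: 105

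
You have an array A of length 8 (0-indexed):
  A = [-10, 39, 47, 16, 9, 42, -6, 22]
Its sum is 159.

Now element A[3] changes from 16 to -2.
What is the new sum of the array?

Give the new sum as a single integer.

Old value at index 3: 16
New value at index 3: -2
Delta = -2 - 16 = -18
New sum = old_sum + delta = 159 + (-18) = 141

Answer: 141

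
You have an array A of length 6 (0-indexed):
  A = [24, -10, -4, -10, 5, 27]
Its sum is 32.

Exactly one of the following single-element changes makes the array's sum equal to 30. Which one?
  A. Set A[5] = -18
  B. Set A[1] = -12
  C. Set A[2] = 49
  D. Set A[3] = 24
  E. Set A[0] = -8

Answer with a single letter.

Answer: B

Derivation:
Option A: A[5] 27->-18, delta=-45, new_sum=32+(-45)=-13
Option B: A[1] -10->-12, delta=-2, new_sum=32+(-2)=30 <-- matches target
Option C: A[2] -4->49, delta=53, new_sum=32+(53)=85
Option D: A[3] -10->24, delta=34, new_sum=32+(34)=66
Option E: A[0] 24->-8, delta=-32, new_sum=32+(-32)=0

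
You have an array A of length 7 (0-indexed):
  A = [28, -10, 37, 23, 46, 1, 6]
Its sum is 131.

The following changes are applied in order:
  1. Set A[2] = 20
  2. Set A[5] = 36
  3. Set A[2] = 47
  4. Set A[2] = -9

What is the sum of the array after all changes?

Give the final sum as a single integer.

Answer: 120

Derivation:
Initial sum: 131
Change 1: A[2] 37 -> 20, delta = -17, sum = 114
Change 2: A[5] 1 -> 36, delta = 35, sum = 149
Change 3: A[2] 20 -> 47, delta = 27, sum = 176
Change 4: A[2] 47 -> -9, delta = -56, sum = 120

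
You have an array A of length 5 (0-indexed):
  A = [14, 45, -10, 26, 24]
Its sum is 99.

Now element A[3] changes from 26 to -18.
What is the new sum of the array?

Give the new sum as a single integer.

Old value at index 3: 26
New value at index 3: -18
Delta = -18 - 26 = -44
New sum = old_sum + delta = 99 + (-44) = 55

Answer: 55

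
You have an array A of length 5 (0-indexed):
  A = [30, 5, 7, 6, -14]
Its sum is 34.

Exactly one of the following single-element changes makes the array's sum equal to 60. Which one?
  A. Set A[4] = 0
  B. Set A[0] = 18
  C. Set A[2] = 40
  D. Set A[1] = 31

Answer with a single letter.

Answer: D

Derivation:
Option A: A[4] -14->0, delta=14, new_sum=34+(14)=48
Option B: A[0] 30->18, delta=-12, new_sum=34+(-12)=22
Option C: A[2] 7->40, delta=33, new_sum=34+(33)=67
Option D: A[1] 5->31, delta=26, new_sum=34+(26)=60 <-- matches target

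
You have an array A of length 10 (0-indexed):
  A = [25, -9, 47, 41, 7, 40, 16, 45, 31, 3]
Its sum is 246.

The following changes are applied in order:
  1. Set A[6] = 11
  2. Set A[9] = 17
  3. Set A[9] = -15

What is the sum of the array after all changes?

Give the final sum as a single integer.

Answer: 223

Derivation:
Initial sum: 246
Change 1: A[6] 16 -> 11, delta = -5, sum = 241
Change 2: A[9] 3 -> 17, delta = 14, sum = 255
Change 3: A[9] 17 -> -15, delta = -32, sum = 223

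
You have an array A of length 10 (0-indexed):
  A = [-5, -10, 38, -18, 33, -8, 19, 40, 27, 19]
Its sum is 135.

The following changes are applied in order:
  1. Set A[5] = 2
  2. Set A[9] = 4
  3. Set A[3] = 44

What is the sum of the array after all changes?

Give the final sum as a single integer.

Answer: 192

Derivation:
Initial sum: 135
Change 1: A[5] -8 -> 2, delta = 10, sum = 145
Change 2: A[9] 19 -> 4, delta = -15, sum = 130
Change 3: A[3] -18 -> 44, delta = 62, sum = 192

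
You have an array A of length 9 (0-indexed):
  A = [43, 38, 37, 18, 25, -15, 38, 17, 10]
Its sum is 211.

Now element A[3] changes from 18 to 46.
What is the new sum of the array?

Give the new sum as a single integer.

Old value at index 3: 18
New value at index 3: 46
Delta = 46 - 18 = 28
New sum = old_sum + delta = 211 + (28) = 239

Answer: 239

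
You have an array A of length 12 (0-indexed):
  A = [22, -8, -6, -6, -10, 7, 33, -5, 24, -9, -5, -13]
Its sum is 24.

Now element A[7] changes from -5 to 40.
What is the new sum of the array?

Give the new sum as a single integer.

Answer: 69

Derivation:
Old value at index 7: -5
New value at index 7: 40
Delta = 40 - -5 = 45
New sum = old_sum + delta = 24 + (45) = 69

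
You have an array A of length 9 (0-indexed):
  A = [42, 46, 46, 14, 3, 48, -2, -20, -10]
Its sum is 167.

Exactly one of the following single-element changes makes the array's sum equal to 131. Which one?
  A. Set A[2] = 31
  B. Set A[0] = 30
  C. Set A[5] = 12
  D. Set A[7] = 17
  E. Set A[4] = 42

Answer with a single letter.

Option A: A[2] 46->31, delta=-15, new_sum=167+(-15)=152
Option B: A[0] 42->30, delta=-12, new_sum=167+(-12)=155
Option C: A[5] 48->12, delta=-36, new_sum=167+(-36)=131 <-- matches target
Option D: A[7] -20->17, delta=37, new_sum=167+(37)=204
Option E: A[4] 3->42, delta=39, new_sum=167+(39)=206

Answer: C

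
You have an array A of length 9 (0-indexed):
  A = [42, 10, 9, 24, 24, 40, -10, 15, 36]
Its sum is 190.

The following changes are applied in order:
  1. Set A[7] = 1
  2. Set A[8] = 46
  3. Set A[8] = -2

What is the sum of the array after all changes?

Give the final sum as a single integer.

Initial sum: 190
Change 1: A[7] 15 -> 1, delta = -14, sum = 176
Change 2: A[8] 36 -> 46, delta = 10, sum = 186
Change 3: A[8] 46 -> -2, delta = -48, sum = 138

Answer: 138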